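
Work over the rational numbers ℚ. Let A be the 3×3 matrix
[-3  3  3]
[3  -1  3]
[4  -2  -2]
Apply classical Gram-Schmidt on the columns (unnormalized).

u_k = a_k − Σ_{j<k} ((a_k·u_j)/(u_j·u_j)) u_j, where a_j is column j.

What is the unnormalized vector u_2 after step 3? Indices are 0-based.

Step 1: u_0 = a_0 = (-3, 3, 4).
Step 2: u_1 = a_1 − (-10/17)·u_0 = (21/17, 13/17, 6/17).
Step 3: u_2 = a_2 − (-4/17)·u_0 − (45/19)·u_1 = (-12/19, 36/19, -36/19).

u_2 = (-12/19, 36/19, -36/19)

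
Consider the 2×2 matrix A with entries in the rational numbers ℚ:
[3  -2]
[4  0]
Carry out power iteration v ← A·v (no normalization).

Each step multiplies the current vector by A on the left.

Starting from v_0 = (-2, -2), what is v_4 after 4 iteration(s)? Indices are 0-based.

v_0 = (-2, -2).
v_1 = A·v_0 = (-2, -8).
v_2 = A·v_1 = (10, -8).
v_3 = A·v_2 = (46, 40).
v_4 = A·v_3 = (58, 184).

v_4 = (58, 184)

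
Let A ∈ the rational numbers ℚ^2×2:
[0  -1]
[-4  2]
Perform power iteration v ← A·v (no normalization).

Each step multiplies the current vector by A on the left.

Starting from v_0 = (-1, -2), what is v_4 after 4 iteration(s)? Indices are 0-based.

v_0 = (-1, -2).
v_1 = A·v_0 = (2, 0).
v_2 = A·v_1 = (0, -8).
v_3 = A·v_2 = (8, -16).
v_4 = A·v_3 = (16, -64).

v_4 = (16, -64)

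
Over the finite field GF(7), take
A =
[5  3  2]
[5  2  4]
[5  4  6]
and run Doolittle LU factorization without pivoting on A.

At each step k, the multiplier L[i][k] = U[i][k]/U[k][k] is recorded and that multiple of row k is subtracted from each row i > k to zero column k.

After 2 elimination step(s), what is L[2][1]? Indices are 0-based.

L[2][1] = 6

k=0: U[0][0]=5
  eliminate (1,0): mult=1, new row 1: (0, 6, 2); set L[1][0]=1
  eliminate (2,0): mult=1, new row 2: (0, 1, 4); set L[2][0]=1
k=1: U[1][1]=6
  eliminate (2,1): mult=6, new row 2: (0, 0, 6); set L[2][1]=6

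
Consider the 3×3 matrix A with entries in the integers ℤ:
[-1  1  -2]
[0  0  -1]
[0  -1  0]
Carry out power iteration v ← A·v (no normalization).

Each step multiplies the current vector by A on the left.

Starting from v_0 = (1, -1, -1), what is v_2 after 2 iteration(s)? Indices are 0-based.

v_0 = (1, -1, -1).
v_1 = A·v_0 = (0, 1, 1).
v_2 = A·v_1 = (-1, -1, -1).

v_2 = (-1, -1, -1)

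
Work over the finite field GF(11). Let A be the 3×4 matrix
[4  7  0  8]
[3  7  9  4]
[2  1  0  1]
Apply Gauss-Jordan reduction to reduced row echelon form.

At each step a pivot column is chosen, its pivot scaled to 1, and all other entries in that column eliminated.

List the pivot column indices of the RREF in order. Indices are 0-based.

pivot columns: 0, 1, 2

step 1: normalize row 0 (÷4) = (1, 10, 0, 2)
  row 1: subtract 3×row0 = (0, 10, 9, 9)
  row 2: subtract 2×row0 = (0, 3, 0, 8)
step 2: normalize row 1 (÷10) = (0, 1, 2, 2)
  row 0: subtract 10×row1 = (1, 0, 2, 4)
  row 2: subtract 3×row1 = (0, 0, 5, 2)
step 3: normalize row 2 (÷5) = (0, 0, 1, 7)
  row 0: subtract 2×row2 = (1, 0, 0, 1)
  row 1: subtract 2×row2 = (0, 1, 0, 10)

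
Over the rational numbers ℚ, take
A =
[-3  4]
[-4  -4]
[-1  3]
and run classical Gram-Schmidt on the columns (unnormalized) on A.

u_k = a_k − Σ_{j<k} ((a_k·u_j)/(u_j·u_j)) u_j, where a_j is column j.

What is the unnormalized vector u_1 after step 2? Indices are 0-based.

u_1 = (107/26, -50/13, 79/26)

Step 1: u_0 = a_0 = (-3, -4, -1).
Step 2: u_1 = a_1 − (1/26)·u_0 = (107/26, -50/13, 79/26).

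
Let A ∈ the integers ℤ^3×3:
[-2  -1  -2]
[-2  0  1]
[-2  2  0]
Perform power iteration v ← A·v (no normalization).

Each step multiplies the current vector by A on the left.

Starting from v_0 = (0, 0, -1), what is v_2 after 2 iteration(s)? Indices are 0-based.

v_2 = (-3, -4, -6)

v_0 = (0, 0, -1).
v_1 = A·v_0 = (2, -1, 0).
v_2 = A·v_1 = (-3, -4, -6).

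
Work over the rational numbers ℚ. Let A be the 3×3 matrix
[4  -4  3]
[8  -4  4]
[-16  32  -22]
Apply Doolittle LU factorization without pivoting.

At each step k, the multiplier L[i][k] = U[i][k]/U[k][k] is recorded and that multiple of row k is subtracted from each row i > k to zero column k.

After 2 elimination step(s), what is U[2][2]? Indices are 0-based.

U[2][2] = -2

[col 0] pivot 4
  R1 -= 2*R0 → (0, 4, -2)  (L[1][0] := 2)
  R2 -= -4*R0 → (0, 16, -10)  (L[2][0] := -4)
[col 1] pivot 4
  R2 -= 4*R1 → (0, 0, -2)  (L[2][1] := 4)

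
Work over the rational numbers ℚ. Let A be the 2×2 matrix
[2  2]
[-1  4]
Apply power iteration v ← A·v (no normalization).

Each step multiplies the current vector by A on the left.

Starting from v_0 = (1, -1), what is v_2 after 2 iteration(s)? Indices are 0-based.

v_2 = (-10, -20)

v_0 = (1, -1).
v_1 = A·v_0 = (0, -5).
v_2 = A·v_1 = (-10, -20).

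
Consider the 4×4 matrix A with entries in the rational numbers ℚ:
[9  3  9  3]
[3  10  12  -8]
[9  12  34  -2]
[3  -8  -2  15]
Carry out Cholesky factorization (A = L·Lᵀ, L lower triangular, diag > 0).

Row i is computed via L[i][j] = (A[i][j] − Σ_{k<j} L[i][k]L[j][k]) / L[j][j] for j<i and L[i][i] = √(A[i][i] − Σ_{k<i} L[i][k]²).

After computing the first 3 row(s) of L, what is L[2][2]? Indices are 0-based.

L[2][2] = 4

Step 1: L[0][0] = √(9) = 3.
  L[1][0] = (3) / L[0][0] = 1.
Step 2: L[1][1] = √(9) = 3.
  L[2][0] = (9) / L[0][0] = 3.
  L[2][1] = (9) / L[1][1] = 3.
Step 3: L[2][2] = √(16) = 4.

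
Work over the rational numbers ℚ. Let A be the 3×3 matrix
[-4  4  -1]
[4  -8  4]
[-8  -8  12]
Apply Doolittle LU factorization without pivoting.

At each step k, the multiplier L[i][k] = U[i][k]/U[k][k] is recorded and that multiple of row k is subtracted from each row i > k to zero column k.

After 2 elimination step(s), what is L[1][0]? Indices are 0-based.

L[1][0] = -1

k=0: U[0][0]=-4
  eliminate (1,0): mult=-1, new row 1: (0, -4, 3); set L[1][0]=-1
  eliminate (2,0): mult=2, new row 2: (0, -16, 14); set L[2][0]=2
k=1: U[1][1]=-4
  eliminate (2,1): mult=4, new row 2: (0, 0, 2); set L[2][1]=4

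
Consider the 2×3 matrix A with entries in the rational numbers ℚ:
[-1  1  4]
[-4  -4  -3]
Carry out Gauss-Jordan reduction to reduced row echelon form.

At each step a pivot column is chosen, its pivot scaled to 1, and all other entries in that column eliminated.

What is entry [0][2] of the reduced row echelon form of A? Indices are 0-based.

M[0][2] = -13/8

[1] R0 /= -1  ⇒  (1, -1, -4)
     R1 -= -4·R0  ⇒  (0, -8, -19)
[2] R1 /= -8  ⇒  (0, 1, 19/8)
     R0 -= -1·R1  ⇒  (1, 0, -13/8)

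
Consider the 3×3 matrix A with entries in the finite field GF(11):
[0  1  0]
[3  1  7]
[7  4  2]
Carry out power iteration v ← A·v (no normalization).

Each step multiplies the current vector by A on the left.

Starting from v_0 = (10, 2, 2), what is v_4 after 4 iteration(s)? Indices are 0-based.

v_0 = (10, 2, 2).
v_1 = A·v_0 = (2, 2, 5).
v_2 = A·v_1 = (2, 10, 10).
v_3 = A·v_2 = (10, 9, 8).
v_4 = A·v_3 = (9, 7, 1).

v_4 = (9, 7, 1)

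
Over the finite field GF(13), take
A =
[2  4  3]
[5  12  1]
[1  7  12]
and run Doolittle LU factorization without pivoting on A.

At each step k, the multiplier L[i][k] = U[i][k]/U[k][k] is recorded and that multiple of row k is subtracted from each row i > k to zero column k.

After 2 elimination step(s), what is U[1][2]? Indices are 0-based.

Step 1: pivot at (0,0) is 2.
  row1 ← row1 − (9)·row0  ⇒  L[1][0]=9, U row1=(0, 2, 0)
  row2 ← row2 − (7)·row0  ⇒  L[2][0]=7, U row2=(0, 5, 4)
Step 2: pivot at (1,1) is 2.
  row2 ← row2 − (9)·row1  ⇒  L[2][1]=9, U row2=(0, 0, 4)

U[1][2] = 0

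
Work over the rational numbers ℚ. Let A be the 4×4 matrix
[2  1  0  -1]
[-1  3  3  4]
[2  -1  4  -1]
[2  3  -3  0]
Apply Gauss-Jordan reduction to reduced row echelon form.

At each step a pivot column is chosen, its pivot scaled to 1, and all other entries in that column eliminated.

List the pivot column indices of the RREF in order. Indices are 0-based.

pivot columns: 0, 1, 2, 3

[1] R0 /= 2  ⇒  (1, 1/2, 0, -1/2)
     R1 -= -1·R0  ⇒  (0, 7/2, 3, 7/2)
     R2 -= 2·R0  ⇒  (0, -2, 4, 0)
     R3 -= 2·R0  ⇒  (0, 2, -3, 1)
[2] R1 /= 7/2  ⇒  (0, 1, 6/7, 1)
     R0 -= 1/2·R1  ⇒  (1, 0, -3/7, -1)
     R2 -= -2·R1  ⇒  (0, 0, 40/7, 2)
     R3 -= 2·R1  ⇒  (0, 0, -33/7, -1)
[3] R2 /= 40/7  ⇒  (0, 0, 1, 7/20)
     R0 -= -3/7·R2  ⇒  (1, 0, 0, -17/20)
     R1 -= 6/7·R2  ⇒  (0, 1, 0, 7/10)
     R3 -= -33/7·R2  ⇒  (0, 0, 0, 13/20)
[4] R3 /= 13/20  ⇒  (0, 0, 0, 1)
     R0 -= -17/20·R3  ⇒  (1, 0, 0, 0)
     R1 -= 7/10·R3  ⇒  (0, 1, 0, 0)
     R2 -= 7/20·R3  ⇒  (0, 0, 1, 0)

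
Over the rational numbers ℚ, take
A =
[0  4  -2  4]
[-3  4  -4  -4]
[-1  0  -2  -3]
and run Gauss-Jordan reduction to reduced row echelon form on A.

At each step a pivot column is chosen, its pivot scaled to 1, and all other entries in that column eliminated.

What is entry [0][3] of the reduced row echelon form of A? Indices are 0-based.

M[0][3] = 5/2

[1] R0 <-> R1
[1] R0 /= -3  ⇒  (1, -4/3, 4/3, 4/3)
     R2 -= -1·R0  ⇒  (0, -4/3, -2/3, -5/3)
[2] R1 /= 4  ⇒  (0, 1, -1/2, 1)
     R0 -= -4/3·R1  ⇒  (1, 0, 2/3, 8/3)
     R2 -= -4/3·R1  ⇒  (0, 0, -4/3, -1/3)
[3] R2 /= -4/3  ⇒  (0, 0, 1, 1/4)
     R0 -= 2/3·R2  ⇒  (1, 0, 0, 5/2)
     R1 -= -1/2·R2  ⇒  (0, 1, 0, 9/8)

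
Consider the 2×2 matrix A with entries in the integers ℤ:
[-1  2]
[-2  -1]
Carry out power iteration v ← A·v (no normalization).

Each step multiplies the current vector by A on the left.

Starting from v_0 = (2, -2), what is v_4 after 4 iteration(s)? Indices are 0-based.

v_0 = (2, -2).
v_1 = A·v_0 = (-6, -2).
v_2 = A·v_1 = (2, 14).
v_3 = A·v_2 = (26, -18).
v_4 = A·v_3 = (-62, -34).

v_4 = (-62, -34)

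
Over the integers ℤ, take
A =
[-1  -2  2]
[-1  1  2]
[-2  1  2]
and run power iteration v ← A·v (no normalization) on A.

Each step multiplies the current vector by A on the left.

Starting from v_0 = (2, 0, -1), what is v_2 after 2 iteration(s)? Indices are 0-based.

v_0 = (2, 0, -1).
v_1 = A·v_0 = (-4, -4, -6).
v_2 = A·v_1 = (0, -12, -8).

v_2 = (0, -12, -8)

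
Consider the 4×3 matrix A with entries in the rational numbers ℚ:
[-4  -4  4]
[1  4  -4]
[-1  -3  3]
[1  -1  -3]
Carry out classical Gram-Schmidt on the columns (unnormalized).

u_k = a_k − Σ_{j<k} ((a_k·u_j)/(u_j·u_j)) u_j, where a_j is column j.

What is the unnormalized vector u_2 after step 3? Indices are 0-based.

u_2 = (-184/157, -200/157, 118/157, -418/157)

Step 1: u_0 = a_0 = (-4, 1, -1, 1).
Step 2: u_1 = a_1 − (22/19)·u_0 = (12/19, 54/19, -35/19, -41/19).
Step 3: u_2 = a_2 − (-26/19)·u_0 − (-75/157)·u_1 = (-184/157, -200/157, 118/157, -418/157).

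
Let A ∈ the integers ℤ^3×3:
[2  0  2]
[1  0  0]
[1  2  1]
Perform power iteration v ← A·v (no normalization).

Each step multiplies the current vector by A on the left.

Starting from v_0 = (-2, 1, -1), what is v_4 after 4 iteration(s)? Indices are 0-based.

v_4 = (-174, -50, -115)

v_0 = (-2, 1, -1).
v_1 = A·v_0 = (-6, -2, -1).
v_2 = A·v_1 = (-14, -6, -11).
v_3 = A·v_2 = (-50, -14, -37).
v_4 = A·v_3 = (-174, -50, -115).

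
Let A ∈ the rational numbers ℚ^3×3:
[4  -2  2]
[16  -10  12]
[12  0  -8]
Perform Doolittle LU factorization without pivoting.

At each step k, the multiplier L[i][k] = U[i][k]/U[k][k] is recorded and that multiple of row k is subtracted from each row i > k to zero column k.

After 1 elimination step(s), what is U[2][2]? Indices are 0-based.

U[2][2] = -14

Step 1: pivot at (0,0) is 4.
  row1 ← row1 − (4)·row0  ⇒  L[1][0]=4, U row1=(0, -2, 4)
  row2 ← row2 − (3)·row0  ⇒  L[2][0]=3, U row2=(0, 6, -14)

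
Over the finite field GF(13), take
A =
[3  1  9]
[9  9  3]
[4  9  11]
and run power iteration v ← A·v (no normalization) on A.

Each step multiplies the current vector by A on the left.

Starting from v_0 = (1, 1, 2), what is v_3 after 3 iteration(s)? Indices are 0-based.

v_3 = (5, 9, 12)

v_0 = (1, 1, 2).
v_1 = A·v_0 = (9, 11, 9).
v_2 = A·v_1 = (2, 12, 0).
v_3 = A·v_2 = (5, 9, 12).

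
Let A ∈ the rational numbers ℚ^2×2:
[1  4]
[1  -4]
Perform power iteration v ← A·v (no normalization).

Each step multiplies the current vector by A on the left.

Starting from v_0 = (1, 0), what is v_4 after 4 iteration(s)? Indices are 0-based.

v_4 = (61, -75)

v_0 = (1, 0).
v_1 = A·v_0 = (1, 1).
v_2 = A·v_1 = (5, -3).
v_3 = A·v_2 = (-7, 17).
v_4 = A·v_3 = (61, -75).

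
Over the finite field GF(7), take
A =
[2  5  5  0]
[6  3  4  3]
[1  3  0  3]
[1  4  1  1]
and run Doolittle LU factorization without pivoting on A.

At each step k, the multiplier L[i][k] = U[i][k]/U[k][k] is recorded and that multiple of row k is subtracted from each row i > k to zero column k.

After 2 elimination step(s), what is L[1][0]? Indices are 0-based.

L[1][0] = 3

k=0: U[0][0]=2
  eliminate (1,0): mult=3, new row 1: (0, 2, 3, 3); set L[1][0]=3
  eliminate (2,0): mult=4, new row 2: (0, 4, 1, 3); set L[2][0]=4
  eliminate (3,0): mult=4, new row 3: (0, 5, 2, 1); set L[3][0]=4
k=1: U[1][1]=2
  eliminate (2,1): mult=2, new row 2: (0, 0, 2, 4); set L[2][1]=2
  eliminate (3,1): mult=6, new row 3: (0, 0, 5, 4); set L[3][1]=6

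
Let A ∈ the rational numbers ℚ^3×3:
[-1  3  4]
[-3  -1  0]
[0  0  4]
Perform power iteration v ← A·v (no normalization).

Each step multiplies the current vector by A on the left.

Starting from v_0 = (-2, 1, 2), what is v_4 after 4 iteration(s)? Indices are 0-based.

v_0 = (-2, 1, 2).
v_1 = A·v_0 = (13, 5, 8).
v_2 = A·v_1 = (34, -44, 32).
v_3 = A·v_2 = (-38, -58, 128).
v_4 = A·v_3 = (376, 172, 512).

v_4 = (376, 172, 512)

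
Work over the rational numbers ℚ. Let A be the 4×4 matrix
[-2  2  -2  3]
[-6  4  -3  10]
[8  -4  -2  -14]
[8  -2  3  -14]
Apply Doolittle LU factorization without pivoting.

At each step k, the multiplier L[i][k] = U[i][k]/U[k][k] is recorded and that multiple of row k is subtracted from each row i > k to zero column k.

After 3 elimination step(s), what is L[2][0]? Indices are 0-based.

Step 1: pivot at (0,0) is -2.
  row1 ← row1 − (3)·row0  ⇒  L[1][0]=3, U row1=(0, -2, 3, 1)
  row2 ← row2 − (-4)·row0  ⇒  L[2][0]=-4, U row2=(0, 4, -10, -2)
  row3 ← row3 − (-4)·row0  ⇒  L[3][0]=-4, U row3=(0, 6, -5, -2)
Step 2: pivot at (1,1) is -2.
  row2 ← row2 − (-2)·row1  ⇒  L[2][1]=-2, U row2=(0, 0, -4, 0)
  row3 ← row3 − (-3)·row1  ⇒  L[3][1]=-3, U row3=(0, 0, 4, 1)
Step 3: pivot at (2,2) is -4.
  row3 ← row3 − (-1)·row2  ⇒  L[3][2]=-1, U row3=(0, 0, 0, 1)

L[2][0] = -4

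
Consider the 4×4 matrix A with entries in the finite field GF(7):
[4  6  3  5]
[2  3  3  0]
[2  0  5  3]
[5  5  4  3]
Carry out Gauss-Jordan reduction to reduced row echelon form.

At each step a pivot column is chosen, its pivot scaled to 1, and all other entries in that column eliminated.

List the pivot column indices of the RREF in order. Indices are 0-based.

pivot columns: 0, 1, 2, 3

[1] R0 /= 4  ⇒  (1, 5, 6, 3)
     R1 -= 2·R0  ⇒  (0, 0, 5, 1)
     R2 -= 2·R0  ⇒  (0, 4, 0, 4)
     R3 -= 5·R0  ⇒  (0, 1, 2, 2)
[2] R1 <-> R2
[2] R1 /= 4  ⇒  (0, 1, 0, 1)
     R0 -= 5·R1  ⇒  (1, 0, 6, 5)
     R3 -= 1·R1  ⇒  (0, 0, 2, 1)
[3] R2 /= 5  ⇒  (0, 0, 1, 3)
     R0 -= 6·R2  ⇒  (1, 0, 0, 1)
     R3 -= 2·R2  ⇒  (0, 0, 0, 2)
[4] R3 /= 2  ⇒  (0, 0, 0, 1)
     R0 -= 1·R3  ⇒  (1, 0, 0, 0)
     R1 -= 1·R3  ⇒  (0, 1, 0, 0)
     R2 -= 3·R3  ⇒  (0, 0, 1, 0)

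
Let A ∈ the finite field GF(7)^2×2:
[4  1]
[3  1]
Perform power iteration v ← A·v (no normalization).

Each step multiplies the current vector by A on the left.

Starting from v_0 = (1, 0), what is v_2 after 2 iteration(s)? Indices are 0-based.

v_2 = (5, 1)

v_0 = (1, 0).
v_1 = A·v_0 = (4, 3).
v_2 = A·v_1 = (5, 1).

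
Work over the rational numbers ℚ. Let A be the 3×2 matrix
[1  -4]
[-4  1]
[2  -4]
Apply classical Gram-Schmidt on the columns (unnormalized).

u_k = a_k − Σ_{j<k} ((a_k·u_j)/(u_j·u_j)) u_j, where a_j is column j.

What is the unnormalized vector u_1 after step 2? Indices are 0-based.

Step 1: u_0 = a_0 = (1, -4, 2).
Step 2: u_1 = a_1 − (-16/21)·u_0 = (-68/21, -43/21, -52/21).

u_1 = (-68/21, -43/21, -52/21)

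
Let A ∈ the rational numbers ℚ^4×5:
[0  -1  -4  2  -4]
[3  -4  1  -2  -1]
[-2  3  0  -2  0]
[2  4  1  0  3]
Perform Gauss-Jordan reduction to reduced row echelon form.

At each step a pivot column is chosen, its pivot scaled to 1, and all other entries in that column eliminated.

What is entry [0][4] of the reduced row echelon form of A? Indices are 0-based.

pivot(0,0): swap R0↔R1
pivot(0,0)=3: scale R0 → (1, -4/3, 1/3, -2/3, -1/3)
  clear (2,0): R2 −= (-2)R0 → (0, 1/3, 2/3, -10/3, -2/3)
  clear (3,0): R3 −= (2)R0 → (0, 20/3, 1/3, 4/3, 11/3)
pivot(1,1)=-1: scale R1 → (0, 1, 4, -2, 4)
  clear (0,1): R0 −= (-4/3)R1 → (1, 0, 17/3, -10/3, 5)
  clear (2,1): R2 −= (1/3)R1 → (0, 0, -2/3, -8/3, -2)
  clear (3,1): R3 −= (20/3)R1 → (0, 0, -79/3, 44/3, -23)
pivot(2,2)=-2/3: scale R2 → (0, 0, 1, 4, 3)
  clear (0,2): R0 −= (17/3)R2 → (1, 0, 0, -26, -12)
  clear (1,2): R1 −= (4)R2 → (0, 1, 0, -18, -8)
  clear (3,2): R3 −= (-79/3)R2 → (0, 0, 0, 120, 56)
pivot(3,3)=120: scale R3 → (0, 0, 0, 1, 7/15)
  clear (0,3): R0 −= (-26)R3 → (1, 0, 0, 0, 2/15)
  clear (1,3): R1 −= (-18)R3 → (0, 1, 0, 0, 2/5)
  clear (2,3): R2 −= (4)R3 → (0, 0, 1, 0, 17/15)

M[0][4] = 2/15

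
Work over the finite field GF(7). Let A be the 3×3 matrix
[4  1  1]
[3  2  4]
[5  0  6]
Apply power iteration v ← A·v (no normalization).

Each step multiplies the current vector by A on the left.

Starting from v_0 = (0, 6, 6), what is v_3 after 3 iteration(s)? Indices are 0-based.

v_0 = (0, 6, 6).
v_1 = A·v_0 = (5, 1, 1).
v_2 = A·v_1 = (1, 0, 3).
v_3 = A·v_2 = (0, 1, 2).

v_3 = (0, 1, 2)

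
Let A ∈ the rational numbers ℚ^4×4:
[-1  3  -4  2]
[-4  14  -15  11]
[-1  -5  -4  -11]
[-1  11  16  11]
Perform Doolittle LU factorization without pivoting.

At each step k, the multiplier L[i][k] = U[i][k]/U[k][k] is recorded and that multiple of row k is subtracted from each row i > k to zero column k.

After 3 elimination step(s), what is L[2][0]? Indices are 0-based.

[col 0] pivot -1
  R1 -= 4*R0 → (0, 2, 1, 3)  (L[1][0] := 4)
  R2 -= 1*R0 → (0, -8, 0, -13)  (L[2][0] := 1)
  R3 -= 1*R0 → (0, 8, 20, 9)  (L[3][0] := 1)
[col 1] pivot 2
  R2 -= -4*R1 → (0, 0, 4, -1)  (L[2][1] := -4)
  R3 -= 4*R1 → (0, 0, 16, -3)  (L[3][1] := 4)
[col 2] pivot 4
  R3 -= 4*R2 → (0, 0, 0, 1)  (L[3][2] := 4)

L[2][0] = 1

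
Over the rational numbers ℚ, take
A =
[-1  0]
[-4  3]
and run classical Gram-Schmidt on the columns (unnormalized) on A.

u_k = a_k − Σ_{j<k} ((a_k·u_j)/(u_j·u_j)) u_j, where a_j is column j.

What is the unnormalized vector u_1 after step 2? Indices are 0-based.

u_1 = (-12/17, 3/17)

Step 1: u_0 = a_0 = (-1, -4).
Step 2: u_1 = a_1 − (-12/17)·u_0 = (-12/17, 3/17).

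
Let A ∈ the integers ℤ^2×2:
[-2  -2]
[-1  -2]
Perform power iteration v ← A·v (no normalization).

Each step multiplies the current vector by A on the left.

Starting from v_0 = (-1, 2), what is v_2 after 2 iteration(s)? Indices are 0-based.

v_2 = (10, 8)

v_0 = (-1, 2).
v_1 = A·v_0 = (-2, -3).
v_2 = A·v_1 = (10, 8).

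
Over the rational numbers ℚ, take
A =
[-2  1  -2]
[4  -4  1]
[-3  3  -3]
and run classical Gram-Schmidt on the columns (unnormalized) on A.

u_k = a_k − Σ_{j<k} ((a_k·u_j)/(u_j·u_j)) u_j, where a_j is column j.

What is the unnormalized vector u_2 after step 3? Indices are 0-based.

u_2 = (0, -27/25, -36/25)

Step 1: u_0 = a_0 = (-2, 4, -3).
Step 2: u_1 = a_1 − (-27/29)·u_0 = (-25/29, -8/29, 6/29).
Step 3: u_2 = a_2 − (17/29)·u_0 − (24/25)·u_1 = (0, -27/25, -36/25).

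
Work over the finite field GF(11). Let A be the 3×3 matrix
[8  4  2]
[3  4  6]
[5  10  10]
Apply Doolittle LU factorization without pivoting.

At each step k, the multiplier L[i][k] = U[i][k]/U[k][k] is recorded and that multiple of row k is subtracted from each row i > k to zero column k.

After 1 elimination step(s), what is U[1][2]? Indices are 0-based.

U[1][2] = 8

[col 0] pivot 8
  R1 -= 10*R0 → (0, 8, 8)  (L[1][0] := 10)
  R2 -= 2*R0 → (0, 2, 6)  (L[2][0] := 2)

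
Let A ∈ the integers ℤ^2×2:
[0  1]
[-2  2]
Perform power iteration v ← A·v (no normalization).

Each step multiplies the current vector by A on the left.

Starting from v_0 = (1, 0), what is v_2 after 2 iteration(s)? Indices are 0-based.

v_2 = (-2, -4)

v_0 = (1, 0).
v_1 = A·v_0 = (0, -2).
v_2 = A·v_1 = (-2, -4).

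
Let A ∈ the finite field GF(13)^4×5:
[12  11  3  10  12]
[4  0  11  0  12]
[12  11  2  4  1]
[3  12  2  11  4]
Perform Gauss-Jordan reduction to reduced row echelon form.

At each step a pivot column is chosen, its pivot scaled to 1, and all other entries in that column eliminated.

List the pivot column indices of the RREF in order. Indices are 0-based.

pivot columns: 0, 1, 2, 3

pivot(0,0)=12: scale R0 → (1, 2, 10, 3, 1)
  clear (1,0): R1 −= (4)R0 → (0, 5, 10, 1, 8)
  clear (2,0): R2 −= (12)R0 → (0, 0, 12, 7, 2)
  clear (3,0): R3 −= (3)R0 → (0, 6, 11, 2, 1)
pivot(1,1)=5: scale R1 → (0, 1, 2, 8, 12)
  clear (0,1): R0 −= (2)R1 → (1, 0, 6, 0, 3)
  clear (3,1): R3 −= (6)R1 → (0, 0, 12, 6, 7)
pivot(2,2)=12: scale R2 → (0, 0, 1, 6, 11)
  clear (0,2): R0 −= (6)R2 → (1, 0, 0, 3, 2)
  clear (1,2): R1 −= (2)R2 → (0, 1, 0, 9, 3)
  clear (3,2): R3 −= (12)R2 → (0, 0, 0, 12, 5)
pivot(3,3)=12: scale R3 → (0, 0, 0, 1, 8)
  clear (0,3): R0 −= (3)R3 → (1, 0, 0, 0, 4)
  clear (1,3): R1 −= (9)R3 → (0, 1, 0, 0, 9)
  clear (2,3): R2 −= (6)R3 → (0, 0, 1, 0, 2)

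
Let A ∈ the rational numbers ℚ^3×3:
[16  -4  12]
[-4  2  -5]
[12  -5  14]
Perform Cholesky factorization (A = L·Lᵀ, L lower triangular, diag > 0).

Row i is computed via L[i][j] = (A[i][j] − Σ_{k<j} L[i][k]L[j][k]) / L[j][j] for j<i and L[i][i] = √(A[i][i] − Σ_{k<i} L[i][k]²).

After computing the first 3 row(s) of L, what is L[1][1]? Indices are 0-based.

Step 1: L[0][0] = √(16) = 4.
  L[1][0] = (-4) / L[0][0] = -1.
Step 2: L[1][1] = √(1) = 1.
  L[2][0] = (12) / L[0][0] = 3.
  L[2][1] = (-2) / L[1][1] = -2.
Step 3: L[2][2] = √(1) = 1.

L[1][1] = 1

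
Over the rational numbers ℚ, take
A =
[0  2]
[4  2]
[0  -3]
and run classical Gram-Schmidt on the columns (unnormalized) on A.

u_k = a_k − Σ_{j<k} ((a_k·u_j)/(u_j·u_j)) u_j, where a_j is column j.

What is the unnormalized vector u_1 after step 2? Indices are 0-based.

Step 1: u_0 = a_0 = (0, 4, 0).
Step 2: u_1 = a_1 − (1/2)·u_0 = (2, 0, -3).

u_1 = (2, 0, -3)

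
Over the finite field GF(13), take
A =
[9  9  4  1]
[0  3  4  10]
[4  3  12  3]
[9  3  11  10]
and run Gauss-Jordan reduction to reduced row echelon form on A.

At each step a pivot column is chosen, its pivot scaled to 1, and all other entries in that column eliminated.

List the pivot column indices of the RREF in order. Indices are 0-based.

step 1: normalize row 0 (÷9) = (1, 1, 12, 3)
  row 2: subtract 4×row0 = (0, 12, 3, 4)
  row 3: subtract 9×row0 = (0, 7, 7, 9)
step 2: normalize row 1 (÷3) = (0, 1, 10, 12)
  row 0: subtract 1×row1 = (1, 0, 2, 4)
  row 2: subtract 12×row1 = (0, 0, 0, 3)
  row 3: subtract 7×row1 = (0, 0, 2, 3)
step 3: exchange rows 2,3
step 3: normalize row 2 (÷2) = (0, 0, 1, 8)
  row 0: subtract 2×row2 = (1, 0, 0, 1)
  row 1: subtract 10×row2 = (0, 1, 0, 10)
step 4: normalize row 3 (÷3) = (0, 0, 0, 1)
  row 0: subtract 1×row3 = (1, 0, 0, 0)
  row 1: subtract 10×row3 = (0, 1, 0, 0)
  row 2: subtract 8×row3 = (0, 0, 1, 0)

pivot columns: 0, 1, 2, 3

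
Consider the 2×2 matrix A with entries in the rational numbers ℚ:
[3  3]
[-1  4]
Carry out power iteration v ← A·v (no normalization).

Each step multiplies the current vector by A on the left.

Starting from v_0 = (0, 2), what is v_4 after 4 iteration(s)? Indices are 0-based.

v_4 = (798, 44)

v_0 = (0, 2).
v_1 = A·v_0 = (6, 8).
v_2 = A·v_1 = (42, 26).
v_3 = A·v_2 = (204, 62).
v_4 = A·v_3 = (798, 44).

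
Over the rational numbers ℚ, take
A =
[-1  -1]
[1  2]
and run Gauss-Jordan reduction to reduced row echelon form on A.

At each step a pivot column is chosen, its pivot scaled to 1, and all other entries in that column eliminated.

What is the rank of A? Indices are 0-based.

pivot(0,0)=-1: scale R0 → (1, 1)
  clear (1,0): R1 −= (1)R0 → (0, 1)
pivot(1,1)=1: scale R1 → (0, 1)
  clear (0,1): R0 −= (1)R1 → (1, 0)

rank = 2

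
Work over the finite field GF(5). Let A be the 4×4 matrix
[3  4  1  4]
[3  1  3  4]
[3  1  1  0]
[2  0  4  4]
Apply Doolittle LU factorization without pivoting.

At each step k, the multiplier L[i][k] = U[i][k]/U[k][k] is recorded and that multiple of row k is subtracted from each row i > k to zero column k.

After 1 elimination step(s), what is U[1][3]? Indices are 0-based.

U[1][3] = 0

k=0: U[0][0]=3
  eliminate (1,0): mult=1, new row 1: (0, 2, 2, 0); set L[1][0]=1
  eliminate (2,0): mult=1, new row 2: (0, 2, 0, 1); set L[2][0]=1
  eliminate (3,0): mult=4, new row 3: (0, 4, 0, 3); set L[3][0]=4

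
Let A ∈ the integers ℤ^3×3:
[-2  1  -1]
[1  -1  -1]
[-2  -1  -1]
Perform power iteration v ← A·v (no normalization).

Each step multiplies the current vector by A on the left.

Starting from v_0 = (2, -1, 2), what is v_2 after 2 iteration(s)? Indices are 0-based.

v_0 = (2, -1, 2).
v_1 = A·v_0 = (-7, 1, -5).
v_2 = A·v_1 = (20, -3, 18).

v_2 = (20, -3, 18)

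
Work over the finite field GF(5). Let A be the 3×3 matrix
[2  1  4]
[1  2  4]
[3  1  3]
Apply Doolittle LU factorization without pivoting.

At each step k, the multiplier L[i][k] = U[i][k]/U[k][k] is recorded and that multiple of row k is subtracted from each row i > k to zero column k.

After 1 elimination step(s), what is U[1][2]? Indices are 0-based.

U[1][2] = 2

Step 1: pivot at (0,0) is 2.
  row1 ← row1 − (3)·row0  ⇒  L[1][0]=3, U row1=(0, 4, 2)
  row2 ← row2 − (4)·row0  ⇒  L[2][0]=4, U row2=(0, 2, 2)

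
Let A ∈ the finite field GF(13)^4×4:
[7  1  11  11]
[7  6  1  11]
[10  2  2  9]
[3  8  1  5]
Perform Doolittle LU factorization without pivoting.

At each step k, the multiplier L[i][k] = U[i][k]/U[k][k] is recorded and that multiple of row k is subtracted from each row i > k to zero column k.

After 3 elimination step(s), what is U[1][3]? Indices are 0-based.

U[1][3] = 0

[col 0] pivot 7
  R1 -= 1*R0 → (0, 5, 3, 0)  (L[1][0] := 1)
  R2 -= 7*R0 → (0, 8, 3, 10)  (L[2][0] := 7)
  R3 -= 6*R0 → (0, 2, 0, 4)  (L[3][0] := 6)
[col 1] pivot 5
  R2 -= 12*R1 → (0, 0, 6, 10)  (L[2][1] := 12)
  R3 -= 3*R1 → (0, 0, 4, 4)  (L[3][1] := 3)
[col 2] pivot 6
  R3 -= 5*R2 → (0, 0, 0, 6)  (L[3][2] := 5)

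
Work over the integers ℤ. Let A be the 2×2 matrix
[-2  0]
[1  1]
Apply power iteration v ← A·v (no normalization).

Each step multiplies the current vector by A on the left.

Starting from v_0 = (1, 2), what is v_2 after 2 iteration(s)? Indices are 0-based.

v_0 = (1, 2).
v_1 = A·v_0 = (-2, 3).
v_2 = A·v_1 = (4, 1).

v_2 = (4, 1)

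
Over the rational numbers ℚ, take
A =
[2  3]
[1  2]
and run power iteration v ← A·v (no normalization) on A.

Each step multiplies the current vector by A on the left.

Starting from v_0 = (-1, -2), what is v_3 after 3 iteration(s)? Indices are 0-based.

v_0 = (-1, -2).
v_1 = A·v_0 = (-8, -5).
v_2 = A·v_1 = (-31, -18).
v_3 = A·v_2 = (-116, -67).

v_3 = (-116, -67)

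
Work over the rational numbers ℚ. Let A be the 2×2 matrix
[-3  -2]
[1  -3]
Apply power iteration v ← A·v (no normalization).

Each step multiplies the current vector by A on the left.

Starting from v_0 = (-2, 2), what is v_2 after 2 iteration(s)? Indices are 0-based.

v_2 = (10, 26)

v_0 = (-2, 2).
v_1 = A·v_0 = (2, -8).
v_2 = A·v_1 = (10, 26).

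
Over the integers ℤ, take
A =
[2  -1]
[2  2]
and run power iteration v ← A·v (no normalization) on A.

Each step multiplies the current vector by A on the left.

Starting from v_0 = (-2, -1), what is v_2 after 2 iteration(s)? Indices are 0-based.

v_0 = (-2, -1).
v_1 = A·v_0 = (-3, -6).
v_2 = A·v_1 = (0, -18).

v_2 = (0, -18)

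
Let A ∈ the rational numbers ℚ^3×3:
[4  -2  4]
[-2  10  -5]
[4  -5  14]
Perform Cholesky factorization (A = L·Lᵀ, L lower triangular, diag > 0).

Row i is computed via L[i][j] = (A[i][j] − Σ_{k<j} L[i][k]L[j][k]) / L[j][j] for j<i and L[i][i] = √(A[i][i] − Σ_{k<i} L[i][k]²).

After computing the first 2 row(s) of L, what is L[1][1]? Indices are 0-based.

L[1][1] = 3

Step 1: L[0][0] = √(4) = 2.
  L[1][0] = (-2) / L[0][0] = -1.
Step 2: L[1][1] = √(9) = 3.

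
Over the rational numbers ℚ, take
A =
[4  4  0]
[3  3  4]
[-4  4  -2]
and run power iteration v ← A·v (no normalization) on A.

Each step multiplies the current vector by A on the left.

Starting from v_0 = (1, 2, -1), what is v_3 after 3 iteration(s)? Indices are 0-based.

v_0 = (1, 2, -1).
v_1 = A·v_0 = (12, 5, 6).
v_2 = A·v_1 = (68, 75, -40).
v_3 = A·v_2 = (572, 269, 108).

v_3 = (572, 269, 108)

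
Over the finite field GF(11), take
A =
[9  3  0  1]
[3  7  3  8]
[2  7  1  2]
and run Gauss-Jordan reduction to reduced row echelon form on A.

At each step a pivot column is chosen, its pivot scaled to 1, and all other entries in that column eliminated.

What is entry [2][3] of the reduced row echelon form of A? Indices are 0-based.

[1] R0 /= 9  ⇒  (1, 4, 0, 5)
     R1 -= 3·R0  ⇒  (0, 6, 3, 4)
     R2 -= 2·R0  ⇒  (0, 10, 1, 3)
[2] R1 /= 6  ⇒  (0, 1, 6, 8)
     R0 -= 4·R1  ⇒  (1, 0, 9, 6)
     R2 -= 10·R1  ⇒  (0, 0, 7, 0)
[3] R2 /= 7  ⇒  (0, 0, 1, 0)
     R0 -= 9·R2  ⇒  (1, 0, 0, 6)
     R1 -= 6·R2  ⇒  (0, 1, 0, 8)

M[2][3] = 0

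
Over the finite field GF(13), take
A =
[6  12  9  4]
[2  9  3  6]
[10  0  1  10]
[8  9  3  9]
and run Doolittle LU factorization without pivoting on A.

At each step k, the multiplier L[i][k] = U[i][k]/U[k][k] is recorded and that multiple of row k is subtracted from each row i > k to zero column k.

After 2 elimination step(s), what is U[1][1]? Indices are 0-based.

U[1][1] = 5

[col 0] pivot 6
  R1 -= 9*R0 → (0, 5, 0, 9)  (L[1][0] := 9)
  R2 -= 6*R0 → (0, 6, 12, 12)  (L[2][0] := 6)
  R3 -= 10*R0 → (0, 6, 4, 8)  (L[3][0] := 10)
[col 1] pivot 5
  R2 -= 9*R1 → (0, 0, 12, 9)  (L[2][1] := 9)
  R3 -= 9*R1 → (0, 0, 4, 5)  (L[3][1] := 9)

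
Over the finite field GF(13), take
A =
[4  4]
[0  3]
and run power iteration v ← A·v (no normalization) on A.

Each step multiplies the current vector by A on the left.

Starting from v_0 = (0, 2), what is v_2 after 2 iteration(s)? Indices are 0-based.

v_2 = (4, 5)

v_0 = (0, 2).
v_1 = A·v_0 = (8, 6).
v_2 = A·v_1 = (4, 5).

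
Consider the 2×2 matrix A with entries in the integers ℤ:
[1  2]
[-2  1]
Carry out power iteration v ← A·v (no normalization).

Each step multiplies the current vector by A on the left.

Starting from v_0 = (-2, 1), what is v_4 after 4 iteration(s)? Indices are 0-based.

v_4 = (-10, -55)

v_0 = (-2, 1).
v_1 = A·v_0 = (0, 5).
v_2 = A·v_1 = (10, 5).
v_3 = A·v_2 = (20, -15).
v_4 = A·v_3 = (-10, -55).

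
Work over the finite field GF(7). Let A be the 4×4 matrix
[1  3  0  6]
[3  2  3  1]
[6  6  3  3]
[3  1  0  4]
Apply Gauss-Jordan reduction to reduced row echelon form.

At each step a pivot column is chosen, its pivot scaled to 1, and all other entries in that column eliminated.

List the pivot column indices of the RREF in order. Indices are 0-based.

[1] R0 /= 1  ⇒  (1, 3, 0, 6)
     R1 -= 3·R0  ⇒  (0, 0, 3, 4)
     R2 -= 6·R0  ⇒  (0, 2, 3, 2)
     R3 -= 3·R0  ⇒  (0, 6, 0, 0)
[2] R1 <-> R2
[2] R1 /= 2  ⇒  (0, 1, 5, 1)
     R0 -= 3·R1  ⇒  (1, 0, 6, 3)
     R3 -= 6·R1  ⇒  (0, 0, 5, 1)
[3] R2 /= 3  ⇒  (0, 0, 1, 6)
     R0 -= 6·R2  ⇒  (1, 0, 0, 2)
     R1 -= 5·R2  ⇒  (0, 1, 0, 6)
     R3 -= 5·R2  ⇒  (0, 0, 0, 6)
[4] R3 /= 6  ⇒  (0, 0, 0, 1)
     R0 -= 2·R3  ⇒  (1, 0, 0, 0)
     R1 -= 6·R3  ⇒  (0, 1, 0, 0)
     R2 -= 6·R3  ⇒  (0, 0, 1, 0)

pivot columns: 0, 1, 2, 3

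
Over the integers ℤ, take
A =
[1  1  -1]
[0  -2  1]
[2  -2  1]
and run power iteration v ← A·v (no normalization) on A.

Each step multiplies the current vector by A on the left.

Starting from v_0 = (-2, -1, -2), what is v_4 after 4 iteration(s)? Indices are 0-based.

v_4 = (-1, 4, 14)

v_0 = (-2, -1, -2).
v_1 = A·v_0 = (-1, 0, -4).
v_2 = A·v_1 = (3, -4, -6).
v_3 = A·v_2 = (5, 2, 8).
v_4 = A·v_3 = (-1, 4, 14).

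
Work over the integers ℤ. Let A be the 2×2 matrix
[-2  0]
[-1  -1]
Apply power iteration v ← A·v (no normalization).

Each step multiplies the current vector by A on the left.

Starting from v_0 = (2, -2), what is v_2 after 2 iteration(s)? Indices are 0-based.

v_0 = (2, -2).
v_1 = A·v_0 = (-4, 0).
v_2 = A·v_1 = (8, 4).

v_2 = (8, 4)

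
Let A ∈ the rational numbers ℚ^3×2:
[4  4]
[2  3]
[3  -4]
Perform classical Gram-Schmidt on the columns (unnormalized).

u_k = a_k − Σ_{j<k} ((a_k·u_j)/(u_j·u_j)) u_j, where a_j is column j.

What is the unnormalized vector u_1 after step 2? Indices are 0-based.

Step 1: u_0 = a_0 = (4, 2, 3).
Step 2: u_1 = a_1 − (10/29)·u_0 = (76/29, 67/29, -146/29).

u_1 = (76/29, 67/29, -146/29)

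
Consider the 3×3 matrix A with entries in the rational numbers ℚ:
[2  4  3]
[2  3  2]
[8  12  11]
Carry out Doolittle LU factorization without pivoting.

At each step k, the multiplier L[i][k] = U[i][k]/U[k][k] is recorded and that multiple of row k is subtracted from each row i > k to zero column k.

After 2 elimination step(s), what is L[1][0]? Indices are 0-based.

k=0: U[0][0]=2
  eliminate (1,0): mult=1, new row 1: (0, -1, -1); set L[1][0]=1
  eliminate (2,0): mult=4, new row 2: (0, -4, -1); set L[2][0]=4
k=1: U[1][1]=-1
  eliminate (2,1): mult=4, new row 2: (0, 0, 3); set L[2][1]=4

L[1][0] = 1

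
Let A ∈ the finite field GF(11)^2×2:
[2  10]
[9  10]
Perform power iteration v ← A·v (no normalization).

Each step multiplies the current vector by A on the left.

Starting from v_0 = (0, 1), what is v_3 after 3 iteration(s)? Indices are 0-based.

v_3 = (6, 10)

v_0 = (0, 1).
v_1 = A·v_0 = (10, 10).
v_2 = A·v_1 = (10, 3).
v_3 = A·v_2 = (6, 10).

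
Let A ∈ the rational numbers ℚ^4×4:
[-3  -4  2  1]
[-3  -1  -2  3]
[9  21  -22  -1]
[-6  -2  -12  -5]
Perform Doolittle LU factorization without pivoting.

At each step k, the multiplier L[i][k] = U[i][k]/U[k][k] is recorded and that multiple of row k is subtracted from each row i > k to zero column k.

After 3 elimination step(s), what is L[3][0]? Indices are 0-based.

L[3][0] = 2

Step 1: pivot at (0,0) is -3.
  row1 ← row1 − (1)·row0  ⇒  L[1][0]=1, U row1=(0, 3, -4, 2)
  row2 ← row2 − (-3)·row0  ⇒  L[2][0]=-3, U row2=(0, 9, -16, 2)
  row3 ← row3 − (2)·row0  ⇒  L[3][0]=2, U row3=(0, 6, -16, -7)
Step 2: pivot at (1,1) is 3.
  row2 ← row2 − (3)·row1  ⇒  L[2][1]=3, U row2=(0, 0, -4, -4)
  row3 ← row3 − (2)·row1  ⇒  L[3][1]=2, U row3=(0, 0, -8, -11)
Step 3: pivot at (2,2) is -4.
  row3 ← row3 − (2)·row2  ⇒  L[3][2]=2, U row3=(0, 0, 0, -3)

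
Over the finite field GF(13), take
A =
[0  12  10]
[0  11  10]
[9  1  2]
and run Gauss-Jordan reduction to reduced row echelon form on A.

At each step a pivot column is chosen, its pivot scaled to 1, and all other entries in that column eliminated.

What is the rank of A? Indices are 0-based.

step 1: exchange rows 0,2
step 1: normalize row 0 (÷9) = (1, 3, 6)
step 2: normalize row 1 (÷11) = (0, 1, 8)
  row 0: subtract 3×row1 = (1, 0, 8)
  row 2: subtract 12×row1 = (0, 0, 5)
step 3: normalize row 2 (÷5) = (0, 0, 1)
  row 0: subtract 8×row2 = (1, 0, 0)
  row 1: subtract 8×row2 = (0, 1, 0)

rank = 3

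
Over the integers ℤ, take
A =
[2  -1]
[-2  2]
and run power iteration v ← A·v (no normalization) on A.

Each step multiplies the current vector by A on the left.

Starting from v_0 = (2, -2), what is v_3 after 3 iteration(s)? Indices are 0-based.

v_3 = (68, -96)

v_0 = (2, -2).
v_1 = A·v_0 = (6, -8).
v_2 = A·v_1 = (20, -28).
v_3 = A·v_2 = (68, -96).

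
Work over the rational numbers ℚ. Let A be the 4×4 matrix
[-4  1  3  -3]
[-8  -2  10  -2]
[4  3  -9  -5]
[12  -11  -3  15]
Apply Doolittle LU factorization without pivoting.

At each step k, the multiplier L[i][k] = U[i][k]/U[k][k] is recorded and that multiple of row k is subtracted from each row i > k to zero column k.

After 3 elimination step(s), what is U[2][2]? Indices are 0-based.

Step 1: pivot at (0,0) is -4.
  row1 ← row1 − (2)·row0  ⇒  L[1][0]=2, U row1=(0, -4, 4, 4)
  row2 ← row2 − (-1)·row0  ⇒  L[2][0]=-1, U row2=(0, 4, -6, -8)
  row3 ← row3 − (-3)·row0  ⇒  L[3][0]=-3, U row3=(0, -8, 6, 6)
Step 2: pivot at (1,1) is -4.
  row2 ← row2 − (-1)·row1  ⇒  L[2][1]=-1, U row2=(0, 0, -2, -4)
  row3 ← row3 − (2)·row1  ⇒  L[3][1]=2, U row3=(0, 0, -2, -2)
Step 3: pivot at (2,2) is -2.
  row3 ← row3 − (1)·row2  ⇒  L[3][2]=1, U row3=(0, 0, 0, 2)

U[2][2] = -2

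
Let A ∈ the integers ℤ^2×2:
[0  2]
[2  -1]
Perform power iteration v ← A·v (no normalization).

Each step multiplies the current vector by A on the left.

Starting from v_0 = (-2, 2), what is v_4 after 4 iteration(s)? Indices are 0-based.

v_0 = (-2, 2).
v_1 = A·v_0 = (4, -6).
v_2 = A·v_1 = (-12, 14).
v_3 = A·v_2 = (28, -38).
v_4 = A·v_3 = (-76, 94).

v_4 = (-76, 94)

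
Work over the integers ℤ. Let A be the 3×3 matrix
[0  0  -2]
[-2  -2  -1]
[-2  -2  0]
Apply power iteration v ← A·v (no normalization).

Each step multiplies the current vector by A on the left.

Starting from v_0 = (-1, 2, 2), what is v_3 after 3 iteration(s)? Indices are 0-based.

v_0 = (-1, 2, 2).
v_1 = A·v_0 = (-4, -4, -2).
v_2 = A·v_1 = (4, 18, 16).
v_3 = A·v_2 = (-32, -60, -44).

v_3 = (-32, -60, -44)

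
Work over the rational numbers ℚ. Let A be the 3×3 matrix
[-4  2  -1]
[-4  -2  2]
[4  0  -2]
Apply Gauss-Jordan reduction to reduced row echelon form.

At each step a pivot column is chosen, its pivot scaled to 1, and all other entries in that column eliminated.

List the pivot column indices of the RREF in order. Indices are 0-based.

pivot columns: 0, 1, 2

[1] R0 /= -4  ⇒  (1, -1/2, 1/4)
     R1 -= -4·R0  ⇒  (0, -4, 3)
     R2 -= 4·R0  ⇒  (0, 2, -3)
[2] R1 /= -4  ⇒  (0, 1, -3/4)
     R0 -= -1/2·R1  ⇒  (1, 0, -1/8)
     R2 -= 2·R1  ⇒  (0, 0, -3/2)
[3] R2 /= -3/2  ⇒  (0, 0, 1)
     R0 -= -1/8·R2  ⇒  (1, 0, 0)
     R1 -= -3/4·R2  ⇒  (0, 1, 0)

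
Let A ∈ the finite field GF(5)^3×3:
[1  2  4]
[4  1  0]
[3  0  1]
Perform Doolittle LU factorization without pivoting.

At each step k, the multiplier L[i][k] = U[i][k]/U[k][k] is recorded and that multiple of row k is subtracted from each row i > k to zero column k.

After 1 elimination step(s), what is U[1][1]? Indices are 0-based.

U[1][1] = 3

Step 1: pivot at (0,0) is 1.
  row1 ← row1 − (4)·row0  ⇒  L[1][0]=4, U row1=(0, 3, 4)
  row2 ← row2 − (3)·row0  ⇒  L[2][0]=3, U row2=(0, 4, 4)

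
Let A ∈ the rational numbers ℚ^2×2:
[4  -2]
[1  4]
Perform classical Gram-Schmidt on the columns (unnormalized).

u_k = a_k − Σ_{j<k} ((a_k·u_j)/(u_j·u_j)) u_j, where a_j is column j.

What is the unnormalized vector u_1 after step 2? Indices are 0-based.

u_1 = (-18/17, 72/17)

Step 1: u_0 = a_0 = (4, 1).
Step 2: u_1 = a_1 − (-4/17)·u_0 = (-18/17, 72/17).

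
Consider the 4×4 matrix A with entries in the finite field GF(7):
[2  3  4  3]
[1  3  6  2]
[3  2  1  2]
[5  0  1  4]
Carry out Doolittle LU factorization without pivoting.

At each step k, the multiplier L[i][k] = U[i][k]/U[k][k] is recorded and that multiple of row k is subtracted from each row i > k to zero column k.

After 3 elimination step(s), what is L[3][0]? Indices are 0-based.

L[3][0] = 6

k=0: U[0][0]=2
  eliminate (1,0): mult=4, new row 1: (0, 5, 4, 4); set L[1][0]=4
  eliminate (2,0): mult=5, new row 2: (0, 1, 2, 1); set L[2][0]=5
  eliminate (3,0): mult=6, new row 3: (0, 3, 5, 0); set L[3][0]=6
k=1: U[1][1]=5
  eliminate (2,1): mult=3, new row 2: (0, 0, 4, 3); set L[2][1]=3
  eliminate (3,1): mult=2, new row 3: (0, 0, 4, 6); set L[3][1]=2
k=2: U[2][2]=4
  eliminate (3,2): mult=1, new row 3: (0, 0, 0, 3); set L[3][2]=1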